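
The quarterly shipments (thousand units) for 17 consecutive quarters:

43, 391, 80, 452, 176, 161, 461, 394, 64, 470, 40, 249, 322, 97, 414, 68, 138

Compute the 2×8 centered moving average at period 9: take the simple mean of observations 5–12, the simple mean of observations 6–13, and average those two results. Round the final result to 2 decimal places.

Sum over 5–12: 176 + 161 + 461 + 394 + 64 + 470 + 40 + 249 = 2015
Sum over 6–13: 161 + 461 + 394 + 64 + 470 + 40 + 249 + 322 = 2161
CMA at t=9 = (2015 + 2161) / (2·8) = 4176 / 16 = 261.00

261.00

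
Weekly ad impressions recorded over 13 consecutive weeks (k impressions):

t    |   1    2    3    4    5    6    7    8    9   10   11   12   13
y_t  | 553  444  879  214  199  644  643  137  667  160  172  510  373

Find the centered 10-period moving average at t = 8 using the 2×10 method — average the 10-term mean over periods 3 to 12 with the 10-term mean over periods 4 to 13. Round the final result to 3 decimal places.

Sum over 3–12: 879 + 214 + 199 + 644 + 643 + 137 + 667 + 160 + 172 + 510 = 4225
Sum over 4–13: 214 + 199 + 644 + 643 + 137 + 667 + 160 + 172 + 510 + 373 = 3719
CMA at t=8 = (4225 + 3719) / (2·10) = 7944 / 20 = 397.200

397.200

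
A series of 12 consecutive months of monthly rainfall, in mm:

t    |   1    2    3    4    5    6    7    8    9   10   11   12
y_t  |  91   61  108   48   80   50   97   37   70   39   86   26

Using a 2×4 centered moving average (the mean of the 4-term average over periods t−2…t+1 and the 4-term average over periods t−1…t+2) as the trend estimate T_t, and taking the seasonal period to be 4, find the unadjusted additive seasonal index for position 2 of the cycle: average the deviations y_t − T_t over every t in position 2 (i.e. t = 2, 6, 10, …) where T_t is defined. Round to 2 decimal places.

Season position 2 occurs at t = 6, 10 (where T_t is defined).
t=6: T_6 = 67.3750; y_6 − T_6 = 50 − 67.3750 = -17.3750
t=10: T_10 = 56.6250; y_10 − T_10 = 39 − 56.6250 = -17.6250
Mean deviation: (-17.3750 + -17.6250) / 2 = -17.50

-17.50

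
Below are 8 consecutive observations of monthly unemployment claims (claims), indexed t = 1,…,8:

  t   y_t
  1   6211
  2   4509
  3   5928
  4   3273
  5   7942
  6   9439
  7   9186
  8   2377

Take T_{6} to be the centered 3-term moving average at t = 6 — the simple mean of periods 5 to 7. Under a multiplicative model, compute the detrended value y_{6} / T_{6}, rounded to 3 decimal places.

Trend T_6 = (7942 + 9439 + 9186) / 3 = 26567/3 = 8855.66667
Ratio to trend: 9439 / 8855.66667 = 1.066

1.066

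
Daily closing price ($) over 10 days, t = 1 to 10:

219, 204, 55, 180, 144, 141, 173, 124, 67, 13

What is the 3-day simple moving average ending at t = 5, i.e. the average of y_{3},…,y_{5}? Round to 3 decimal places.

126.333

Sum of periods 3–5: 55 + 180 + 144 = 379
Divide by 3: 379 / 3 = 126.333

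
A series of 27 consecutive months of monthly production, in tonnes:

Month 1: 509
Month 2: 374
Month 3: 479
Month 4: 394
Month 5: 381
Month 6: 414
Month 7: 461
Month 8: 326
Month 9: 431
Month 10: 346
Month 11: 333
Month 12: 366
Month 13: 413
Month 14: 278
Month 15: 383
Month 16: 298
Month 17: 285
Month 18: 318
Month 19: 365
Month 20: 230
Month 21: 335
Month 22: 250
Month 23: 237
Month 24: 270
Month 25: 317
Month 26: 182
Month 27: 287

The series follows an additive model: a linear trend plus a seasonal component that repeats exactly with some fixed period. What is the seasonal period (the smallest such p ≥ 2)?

6

First differences y_{t+1} − y_t: -135, 105, -85, -13, 33, 47, -135, 105, -85, -13, 33, 47, -135, 105, …
The difference pattern repeats every 6 terms and not for any smaller step, so p = 6.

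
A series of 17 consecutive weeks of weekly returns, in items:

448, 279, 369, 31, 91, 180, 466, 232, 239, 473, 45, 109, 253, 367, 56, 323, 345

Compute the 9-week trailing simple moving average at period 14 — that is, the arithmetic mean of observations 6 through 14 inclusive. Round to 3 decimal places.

Sum of periods 6–14: 180 + 466 + 232 + 239 + 473 + 45 + 109 + 253 + 367 = 2364
Divide by 9: 2364 / 9 = 262.667

262.667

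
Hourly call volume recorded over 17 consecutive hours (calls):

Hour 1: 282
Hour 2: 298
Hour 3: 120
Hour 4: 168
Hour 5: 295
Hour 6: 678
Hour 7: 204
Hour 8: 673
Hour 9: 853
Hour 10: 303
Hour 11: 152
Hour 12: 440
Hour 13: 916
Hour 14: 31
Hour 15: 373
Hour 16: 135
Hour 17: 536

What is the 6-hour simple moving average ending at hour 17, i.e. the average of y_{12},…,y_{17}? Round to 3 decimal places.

Sum of periods 12–17: 440 + 916 + 31 + 373 + 135 + 536 = 2431
Divide by 6: 2431 / 6 = 405.167

405.167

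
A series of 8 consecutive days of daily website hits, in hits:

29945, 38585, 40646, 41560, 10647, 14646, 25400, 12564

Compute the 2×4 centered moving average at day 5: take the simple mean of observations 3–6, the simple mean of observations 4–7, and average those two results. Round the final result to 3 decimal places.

24969.000

Sum over 3–6: 40646 + 41560 + 10647 + 14646 = 107499
Sum over 4–7: 41560 + 10647 + 14646 + 25400 = 92253
CMA at t=5 = (107499 + 92253) / (2·4) = 199752 / 8 = 24969.000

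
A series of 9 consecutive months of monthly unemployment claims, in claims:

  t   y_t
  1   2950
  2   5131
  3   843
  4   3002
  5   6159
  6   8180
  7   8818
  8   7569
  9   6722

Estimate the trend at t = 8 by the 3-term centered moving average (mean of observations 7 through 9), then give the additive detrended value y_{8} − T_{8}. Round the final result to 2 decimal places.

Trend T_8 = (8818 + 7569 + 6722) / 3 = 23109/3 = 7703.0000
Detrended value: 7569 − 7703.0000 = -134.00

-134.00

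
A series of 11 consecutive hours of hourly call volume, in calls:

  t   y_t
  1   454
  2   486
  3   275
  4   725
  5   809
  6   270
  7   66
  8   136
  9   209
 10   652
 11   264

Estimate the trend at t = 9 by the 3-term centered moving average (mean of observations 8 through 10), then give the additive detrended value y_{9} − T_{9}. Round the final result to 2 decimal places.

-123.33

Trend T_9 = (136 + 209 + 652) / 3 = 997/3 = 332.3333
Detrended value: 209 − 332.3333 = -123.33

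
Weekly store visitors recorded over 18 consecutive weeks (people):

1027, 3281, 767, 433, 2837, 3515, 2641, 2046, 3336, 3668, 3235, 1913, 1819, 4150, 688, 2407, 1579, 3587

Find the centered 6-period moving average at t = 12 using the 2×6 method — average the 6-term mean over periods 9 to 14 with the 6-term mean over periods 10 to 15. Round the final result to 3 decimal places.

2799.500

Sum over 9–14: 3336 + 3668 + 3235 + 1913 + 1819 + 4150 = 18121
Sum over 10–15: 3668 + 3235 + 1913 + 1819 + 4150 + 688 = 15473
CMA at t=12 = (18121 + 15473) / (2·6) = 33594 / 12 = 2799.500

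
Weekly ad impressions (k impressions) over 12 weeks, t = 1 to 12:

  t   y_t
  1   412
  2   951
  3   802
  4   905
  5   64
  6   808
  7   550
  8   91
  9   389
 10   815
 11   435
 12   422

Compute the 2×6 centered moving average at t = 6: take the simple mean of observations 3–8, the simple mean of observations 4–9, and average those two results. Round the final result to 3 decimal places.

Sum over 3–8: 802 + 905 + 64 + 808 + 550 + 91 = 3220
Sum over 4–9: 905 + 64 + 808 + 550 + 91 + 389 = 2807
CMA at t=6 = (3220 + 2807) / (2·6) = 6027 / 12 = 502.250

502.250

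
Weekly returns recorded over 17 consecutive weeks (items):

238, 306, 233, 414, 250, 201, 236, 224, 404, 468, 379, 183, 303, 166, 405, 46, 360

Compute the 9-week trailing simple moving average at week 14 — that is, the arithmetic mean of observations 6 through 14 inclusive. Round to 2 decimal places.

Sum of periods 6–14: 201 + 236 + 224 + 404 + 468 + 379 + 183 + 303 + 166 = 2564
Divide by 9: 2564 / 9 = 284.89

284.89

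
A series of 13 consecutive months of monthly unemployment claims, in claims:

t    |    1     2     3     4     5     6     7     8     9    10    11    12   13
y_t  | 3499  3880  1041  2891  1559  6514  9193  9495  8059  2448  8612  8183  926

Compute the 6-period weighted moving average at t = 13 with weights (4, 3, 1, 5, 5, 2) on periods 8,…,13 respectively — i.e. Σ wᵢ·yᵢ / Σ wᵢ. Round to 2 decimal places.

7521.60

Weighted sum: 4·9495 + 3·8059 + 1·2448 + 5·8612 + 5·8183 + 2·926 = 37980 + 24177 + 2448 + 43060 + 40915 + 1852 = 150432
Weight total: 4 + 3 + 1 + 5 + 5 + 2 = 20
WMA = 150432 / 20 = 7521.60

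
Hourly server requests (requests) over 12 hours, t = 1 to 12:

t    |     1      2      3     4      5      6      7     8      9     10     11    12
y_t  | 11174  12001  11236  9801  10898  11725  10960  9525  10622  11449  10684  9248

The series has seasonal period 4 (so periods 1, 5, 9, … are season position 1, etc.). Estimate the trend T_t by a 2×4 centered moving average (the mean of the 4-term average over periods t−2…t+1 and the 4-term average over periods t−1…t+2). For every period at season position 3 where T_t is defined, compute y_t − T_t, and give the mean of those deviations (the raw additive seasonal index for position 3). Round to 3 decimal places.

217.500

Season position 3 occurs at t = 3, 7 (where T_t is defined).
t=3: T_3 = 11018.50000; y_3 − T_3 = 11236 − 11018.50000 = 217.50000
t=7: T_7 = 10742.50000; y_7 − T_7 = 10960 − 10742.50000 = 217.50000
Mean deviation: (217.50000 + 217.50000) / 2 = 217.500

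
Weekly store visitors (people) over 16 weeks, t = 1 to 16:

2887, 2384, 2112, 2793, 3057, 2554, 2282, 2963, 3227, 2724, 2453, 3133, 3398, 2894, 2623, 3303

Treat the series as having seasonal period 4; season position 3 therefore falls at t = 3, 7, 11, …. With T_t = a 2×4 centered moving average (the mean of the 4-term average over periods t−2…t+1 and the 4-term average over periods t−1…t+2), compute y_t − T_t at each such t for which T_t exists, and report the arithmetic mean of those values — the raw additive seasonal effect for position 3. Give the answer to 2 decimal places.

-453.04

Season position 3 occurs at t = 3, 7, 11 (where T_t is defined).
t=3: T_3 = 2565.2500; y_3 − T_3 = 2112 − 2565.2500 = -453.2500
t=7: T_7 = 2735.2500; y_7 − T_7 = 2282 − 2735.2500 = -453.2500
t=11: T_11 = 2905.6250; y_11 − T_11 = 2453 − 2905.6250 = -452.6250
Mean deviation: (-453.2500 + -453.2500 + -452.6250) / 3 = -453.04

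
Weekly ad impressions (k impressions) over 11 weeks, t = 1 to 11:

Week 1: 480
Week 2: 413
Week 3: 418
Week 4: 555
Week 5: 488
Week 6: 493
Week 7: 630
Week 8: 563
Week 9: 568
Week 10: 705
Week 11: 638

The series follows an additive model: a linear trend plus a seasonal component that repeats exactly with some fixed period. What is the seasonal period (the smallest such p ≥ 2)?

First differences y_{t+1} − y_t: -67, 5, 137, -67, 5, 137, -67, 5, …
The difference pattern repeats every 3 terms and not for any smaller step, so p = 3.

3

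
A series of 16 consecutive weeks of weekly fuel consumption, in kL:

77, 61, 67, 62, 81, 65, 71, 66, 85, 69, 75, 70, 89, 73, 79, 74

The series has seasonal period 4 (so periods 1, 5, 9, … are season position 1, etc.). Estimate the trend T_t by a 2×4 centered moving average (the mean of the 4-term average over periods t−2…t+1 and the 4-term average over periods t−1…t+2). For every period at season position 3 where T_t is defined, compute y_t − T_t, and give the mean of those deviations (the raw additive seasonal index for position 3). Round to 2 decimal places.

-0.25

Season position 3 occurs at t = 3, 7, 11 (where T_t is defined).
t=3: T_3 = 67.2500; y_3 − T_3 = 67 − 67.2500 = -0.2500
t=7: T_7 = 71.2500; y_7 − T_7 = 71 − 71.2500 = -0.2500
t=11: T_11 = 75.2500; y_11 − T_11 = 75 − 75.2500 = -0.2500
Mean deviation: (-0.2500 + -0.2500 + -0.2500) / 3 = -0.25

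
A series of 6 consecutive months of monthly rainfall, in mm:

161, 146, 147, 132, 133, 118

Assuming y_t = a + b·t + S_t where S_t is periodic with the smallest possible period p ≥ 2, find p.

2

First differences y_{t+1} − y_t: -15, 1, -15, 1, -15, …
The difference pattern repeats every 2 terms and not for any smaller step, so p = 2.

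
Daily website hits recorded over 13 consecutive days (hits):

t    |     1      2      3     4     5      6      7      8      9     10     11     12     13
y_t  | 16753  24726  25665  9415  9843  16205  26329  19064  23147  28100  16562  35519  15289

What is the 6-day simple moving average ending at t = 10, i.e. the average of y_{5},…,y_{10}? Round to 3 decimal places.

Sum of periods 5–10: 9843 + 16205 + 26329 + 19064 + 23147 + 28100 = 122688
Divide by 6: 122688 / 6 = 20448.000

20448.000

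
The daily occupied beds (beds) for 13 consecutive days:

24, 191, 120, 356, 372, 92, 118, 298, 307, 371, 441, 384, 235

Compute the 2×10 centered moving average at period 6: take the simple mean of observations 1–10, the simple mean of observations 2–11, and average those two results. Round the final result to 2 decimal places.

Sum over 1–10: 24 + 191 + 120 + 356 + 372 + 92 + 118 + 298 + 307 + 371 = 2249
Sum over 2–11: 191 + 120 + 356 + 372 + 92 + 118 + 298 + 307 + 371 + 441 = 2666
CMA at t=6 = (2249 + 2666) / (2·10) = 4915 / 20 = 245.75

245.75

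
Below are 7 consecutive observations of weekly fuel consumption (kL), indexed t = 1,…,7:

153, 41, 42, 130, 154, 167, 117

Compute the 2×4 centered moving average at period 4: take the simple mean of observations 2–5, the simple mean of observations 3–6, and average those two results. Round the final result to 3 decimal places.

107.500

Sum over 2–5: 41 + 42 + 130 + 154 = 367
Sum over 3–6: 42 + 130 + 154 + 167 = 493
CMA at t=4 = (367 + 493) / (2·4) = 860 / 8 = 107.500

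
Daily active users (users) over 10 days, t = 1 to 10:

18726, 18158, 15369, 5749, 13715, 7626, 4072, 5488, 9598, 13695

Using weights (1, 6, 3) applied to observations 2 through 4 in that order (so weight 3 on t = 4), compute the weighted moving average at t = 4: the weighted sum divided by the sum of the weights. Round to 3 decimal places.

12761.900

Weighted sum: 1·18158 + 6·15369 + 3·5749 = 18158 + 92214 + 17247 = 127619
Weight total: 1 + 6 + 3 = 10
WMA = 127619 / 10 = 12761.900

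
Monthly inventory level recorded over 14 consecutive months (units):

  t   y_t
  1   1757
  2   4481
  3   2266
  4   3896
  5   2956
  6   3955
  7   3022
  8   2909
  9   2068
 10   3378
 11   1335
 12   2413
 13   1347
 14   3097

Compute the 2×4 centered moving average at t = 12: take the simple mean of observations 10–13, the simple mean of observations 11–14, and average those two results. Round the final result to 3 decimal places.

Sum over 10–13: 3378 + 1335 + 2413 + 1347 = 8473
Sum over 11–14: 1335 + 2413 + 1347 + 3097 = 8192
CMA at t=12 = (8473 + 8192) / (2·4) = 16665 / 8 = 2083.125

2083.125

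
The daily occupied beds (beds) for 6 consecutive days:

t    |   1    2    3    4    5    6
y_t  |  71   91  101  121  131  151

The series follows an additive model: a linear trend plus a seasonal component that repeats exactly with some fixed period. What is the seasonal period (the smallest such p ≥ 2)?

2

First differences y_{t+1} − y_t: 20, 10, 20, 10, 20, …
The difference pattern repeats every 2 terms and not for any smaller step, so p = 2.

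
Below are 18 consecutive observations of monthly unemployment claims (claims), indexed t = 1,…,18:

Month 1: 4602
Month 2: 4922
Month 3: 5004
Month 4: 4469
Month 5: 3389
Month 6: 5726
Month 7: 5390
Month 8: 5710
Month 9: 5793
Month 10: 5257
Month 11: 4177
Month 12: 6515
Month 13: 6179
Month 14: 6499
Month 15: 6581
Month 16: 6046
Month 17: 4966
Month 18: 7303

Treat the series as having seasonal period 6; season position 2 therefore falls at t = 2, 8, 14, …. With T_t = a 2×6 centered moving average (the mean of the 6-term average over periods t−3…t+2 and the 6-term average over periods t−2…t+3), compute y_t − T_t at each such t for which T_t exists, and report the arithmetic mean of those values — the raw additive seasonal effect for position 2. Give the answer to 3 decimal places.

433.625

Season position 2 occurs at t = 8, 14 (where T_t is defined).
t=8: T_8 = 5276.50000; y_8 − T_8 = 5710 − 5276.50000 = 433.50000
t=14: T_14 = 6065.25000; y_14 − T_14 = 6499 − 6065.25000 = 433.75000
Mean deviation: (433.50000 + 433.75000) / 2 = 433.625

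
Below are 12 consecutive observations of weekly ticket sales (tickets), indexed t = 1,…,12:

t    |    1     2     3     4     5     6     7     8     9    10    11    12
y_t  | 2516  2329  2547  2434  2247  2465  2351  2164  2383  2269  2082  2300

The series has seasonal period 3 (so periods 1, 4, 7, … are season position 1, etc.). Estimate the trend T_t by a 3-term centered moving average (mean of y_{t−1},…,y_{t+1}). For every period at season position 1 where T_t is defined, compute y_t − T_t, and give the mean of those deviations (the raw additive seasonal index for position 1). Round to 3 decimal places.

24.444

Season position 1 occurs at t = 4, 7, 10 (where T_t is defined).
t=4: T_4 = 2409.33333; y_4 − T_4 = 2434 − 2409.33333 = 24.66667
t=7: T_7 = 2326.66667; y_7 − T_7 = 2351 − 2326.66667 = 24.33333
t=10: T_10 = 2244.66667; y_10 − T_10 = 2269 − 2244.66667 = 24.33333
Mean deviation: (24.66667 + 24.33333 + 24.33333) / 3 = 24.444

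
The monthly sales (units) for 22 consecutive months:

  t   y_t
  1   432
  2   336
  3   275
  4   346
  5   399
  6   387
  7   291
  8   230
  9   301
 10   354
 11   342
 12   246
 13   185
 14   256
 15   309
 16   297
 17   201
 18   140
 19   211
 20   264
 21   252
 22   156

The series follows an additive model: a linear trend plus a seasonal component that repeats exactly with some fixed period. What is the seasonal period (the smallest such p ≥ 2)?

First differences y_{t+1} − y_t: -96, -61, 71, 53, -12, -96, -61, 71, 53, -12, -96, -61, …
The difference pattern repeats every 5 terms and not for any smaller step, so p = 5.

5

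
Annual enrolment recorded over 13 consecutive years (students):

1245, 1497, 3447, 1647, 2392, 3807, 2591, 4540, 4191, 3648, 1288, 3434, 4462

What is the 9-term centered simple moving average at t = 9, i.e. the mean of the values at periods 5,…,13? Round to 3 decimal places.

Sum of periods 5–13: 2392 + 3807 + 2591 + 4540 + 4191 + 3648 + 1288 + 3434 + 4462 = 30353
Divide by 9: 30353 / 9 = 3372.556

3372.556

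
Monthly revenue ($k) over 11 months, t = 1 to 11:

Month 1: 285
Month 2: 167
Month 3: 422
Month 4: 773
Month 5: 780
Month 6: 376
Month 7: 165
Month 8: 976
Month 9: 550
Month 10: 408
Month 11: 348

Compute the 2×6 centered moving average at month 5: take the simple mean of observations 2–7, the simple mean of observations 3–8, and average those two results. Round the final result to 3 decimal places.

Sum over 2–7: 167 + 422 + 773 + 780 + 376 + 165 = 2683
Sum over 3–8: 422 + 773 + 780 + 376 + 165 + 976 = 3492
CMA at t=5 = (2683 + 3492) / (2·6) = 6175 / 12 = 514.583

514.583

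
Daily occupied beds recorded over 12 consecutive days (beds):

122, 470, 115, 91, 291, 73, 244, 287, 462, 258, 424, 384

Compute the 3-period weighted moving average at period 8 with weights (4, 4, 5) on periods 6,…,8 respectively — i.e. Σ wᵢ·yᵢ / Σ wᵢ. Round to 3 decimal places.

207.923

Weighted sum: 4·73 + 4·244 + 5·287 = 292 + 976 + 1435 = 2703
Weight total: 4 + 4 + 5 = 13
WMA = 2703 / 13 = 207.923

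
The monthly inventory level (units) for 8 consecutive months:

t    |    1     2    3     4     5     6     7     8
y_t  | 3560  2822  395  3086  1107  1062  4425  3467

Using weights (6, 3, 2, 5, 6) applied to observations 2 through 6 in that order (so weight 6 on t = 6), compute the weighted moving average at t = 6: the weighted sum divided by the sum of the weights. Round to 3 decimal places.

Weighted sum: 6·2822 + 3·395 + 2·3086 + 5·1107 + 6·1062 = 16932 + 1185 + 6172 + 5535 + 6372 = 36196
Weight total: 6 + 3 + 2 + 5 + 6 = 22
WMA = 36196 / 22 = 1645.273

1645.273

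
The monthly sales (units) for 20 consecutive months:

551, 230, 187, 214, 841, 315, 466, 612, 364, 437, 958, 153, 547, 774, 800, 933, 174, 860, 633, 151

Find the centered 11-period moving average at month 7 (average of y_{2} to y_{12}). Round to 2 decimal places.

434.27

Sum of periods 2–12: 230 + 187 + 214 + 841 + 315 + 466 + 612 + 364 + 437 + 958 + 153 = 4777
Divide by 11: 4777 / 11 = 434.27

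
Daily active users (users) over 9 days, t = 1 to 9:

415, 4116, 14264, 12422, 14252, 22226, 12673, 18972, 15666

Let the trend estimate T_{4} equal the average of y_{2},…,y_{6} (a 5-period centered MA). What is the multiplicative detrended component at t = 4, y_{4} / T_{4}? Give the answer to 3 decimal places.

0.923

Trend T_4 = (4116 + 14264 + 12422 + 14252 + 22226) / 5 = 67280/5 = 13456.00000
Ratio to trend: 12422 / 13456.00000 = 0.923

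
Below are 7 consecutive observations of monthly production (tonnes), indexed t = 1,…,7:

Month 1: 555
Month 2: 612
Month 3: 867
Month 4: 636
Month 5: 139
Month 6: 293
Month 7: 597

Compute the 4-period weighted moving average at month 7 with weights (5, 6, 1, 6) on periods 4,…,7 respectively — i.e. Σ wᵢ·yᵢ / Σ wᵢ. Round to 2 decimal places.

Weighted sum: 5·636 + 6·139 + 1·293 + 6·597 = 3180 + 834 + 293 + 3582 = 7889
Weight total: 5 + 6 + 1 + 6 = 18
WMA = 7889 / 18 = 438.28

438.28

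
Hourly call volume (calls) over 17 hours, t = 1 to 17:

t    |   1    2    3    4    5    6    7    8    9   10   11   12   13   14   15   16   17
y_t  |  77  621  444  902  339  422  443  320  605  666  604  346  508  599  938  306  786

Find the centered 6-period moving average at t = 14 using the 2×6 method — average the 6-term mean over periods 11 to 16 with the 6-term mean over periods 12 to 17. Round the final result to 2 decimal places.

565.33

Sum over 11–16: 604 + 346 + 508 + 599 + 938 + 306 = 3301
Sum over 12–17: 346 + 508 + 599 + 938 + 306 + 786 = 3483
CMA at t=14 = (3301 + 3483) / (2·6) = 6784 / 12 = 565.33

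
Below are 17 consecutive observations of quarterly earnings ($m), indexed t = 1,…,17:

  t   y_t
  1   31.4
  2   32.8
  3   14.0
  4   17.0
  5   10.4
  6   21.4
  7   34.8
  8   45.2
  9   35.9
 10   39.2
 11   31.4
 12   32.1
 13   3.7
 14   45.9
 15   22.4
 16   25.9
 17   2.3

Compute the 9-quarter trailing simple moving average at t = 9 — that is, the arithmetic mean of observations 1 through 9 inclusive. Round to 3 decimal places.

Sum of periods 1–9: 31.4 + 32.8 + 14.0 + 17.0 + 10.4 + 21.4 + 34.8 + 45.2 + 35.9 = 242.9
Divide by 9: 242.9 / 9 = 26.989

26.989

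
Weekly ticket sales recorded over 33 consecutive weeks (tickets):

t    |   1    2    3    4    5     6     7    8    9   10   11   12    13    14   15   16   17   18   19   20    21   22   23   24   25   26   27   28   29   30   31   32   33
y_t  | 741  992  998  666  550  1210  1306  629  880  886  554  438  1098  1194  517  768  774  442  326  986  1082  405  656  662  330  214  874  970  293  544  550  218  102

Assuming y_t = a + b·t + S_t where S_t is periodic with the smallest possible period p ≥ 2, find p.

7

First differences y_{t+1} − y_t: 251, 6, -332, -116, 660, 96, -677, 251, 6, -332, -116, 660, 96, -677, 251, 6, …
The difference pattern repeats every 7 terms and not for any smaller step, so p = 7.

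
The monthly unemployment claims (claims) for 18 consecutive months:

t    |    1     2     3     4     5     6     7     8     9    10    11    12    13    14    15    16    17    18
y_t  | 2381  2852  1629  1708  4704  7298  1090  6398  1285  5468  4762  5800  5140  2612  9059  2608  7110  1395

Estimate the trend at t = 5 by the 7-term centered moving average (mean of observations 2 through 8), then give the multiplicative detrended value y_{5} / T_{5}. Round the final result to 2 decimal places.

1.28

Trend T_5 = (2852 + 1629 + 1708 + 4704 + 7298 + 1090 + 6398) / 7 = 25679/7 = 3668.4286
Ratio to trend: 4704 / 3668.4286 = 1.28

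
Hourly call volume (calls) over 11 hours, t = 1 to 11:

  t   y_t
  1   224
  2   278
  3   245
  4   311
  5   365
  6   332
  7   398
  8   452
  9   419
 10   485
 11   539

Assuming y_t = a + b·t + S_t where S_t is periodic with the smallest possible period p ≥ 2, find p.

3

First differences y_{t+1} − y_t: 54, -33, 66, 54, -33, 66, 54, -33, …
The difference pattern repeats every 3 terms and not for any smaller step, so p = 3.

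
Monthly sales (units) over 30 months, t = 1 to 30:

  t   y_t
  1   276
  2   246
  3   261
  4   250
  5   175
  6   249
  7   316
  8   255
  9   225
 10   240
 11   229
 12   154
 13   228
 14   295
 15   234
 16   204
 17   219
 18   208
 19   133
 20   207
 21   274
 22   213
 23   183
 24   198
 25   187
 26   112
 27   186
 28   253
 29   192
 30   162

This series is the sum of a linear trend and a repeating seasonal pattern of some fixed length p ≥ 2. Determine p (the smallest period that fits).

First differences y_{t+1} − y_t: -30, 15, -11, -75, 74, 67, -61, -30, 15, -11, -75, 74, 67, -61, -30, 15, …
The difference pattern repeats every 7 terms and not for any smaller step, so p = 7.

7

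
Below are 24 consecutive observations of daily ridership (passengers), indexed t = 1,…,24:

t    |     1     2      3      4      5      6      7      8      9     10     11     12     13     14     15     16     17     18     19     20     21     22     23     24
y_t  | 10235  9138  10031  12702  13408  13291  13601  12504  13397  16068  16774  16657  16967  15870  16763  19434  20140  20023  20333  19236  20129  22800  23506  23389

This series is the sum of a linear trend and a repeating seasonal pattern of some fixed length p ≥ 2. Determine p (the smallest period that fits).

First differences y_{t+1} − y_t: -1097, 893, 2671, 706, -117, 310, -1097, 893, 2671, 706, -117, 310, -1097, 893, …
The difference pattern repeats every 6 terms and not for any smaller step, so p = 6.

6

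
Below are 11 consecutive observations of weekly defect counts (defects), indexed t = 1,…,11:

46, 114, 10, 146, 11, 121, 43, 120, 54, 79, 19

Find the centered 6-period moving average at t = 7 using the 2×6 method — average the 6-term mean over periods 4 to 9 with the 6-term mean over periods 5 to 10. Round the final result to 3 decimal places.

76.917

Sum over 4–9: 146 + 11 + 121 + 43 + 120 + 54 = 495
Sum over 5–10: 11 + 121 + 43 + 120 + 54 + 79 = 428
CMA at t=7 = (495 + 428) / (2·6) = 923 / 12 = 76.917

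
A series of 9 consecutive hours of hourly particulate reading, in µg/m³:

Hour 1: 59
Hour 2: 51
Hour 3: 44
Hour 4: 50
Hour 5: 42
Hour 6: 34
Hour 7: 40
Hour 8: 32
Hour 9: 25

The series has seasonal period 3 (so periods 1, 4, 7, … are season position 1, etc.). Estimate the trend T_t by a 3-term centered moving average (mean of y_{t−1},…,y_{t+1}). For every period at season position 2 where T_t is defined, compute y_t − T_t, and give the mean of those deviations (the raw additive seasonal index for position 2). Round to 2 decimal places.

-0.22

Season position 2 occurs at t = 2, 5, 8 (where T_t is defined).
t=2: T_2 = 51.3333; y_2 − T_2 = 51 − 51.3333 = -0.3333
t=5: T_5 = 42.0000; y_5 − T_5 = 42 − 42.0000 = 0.0000
t=8: T_8 = 32.3333; y_8 − T_8 = 32 − 32.3333 = -0.3333
Mean deviation: (-0.3333 + 0.0000 + -0.3333) / 3 = -0.22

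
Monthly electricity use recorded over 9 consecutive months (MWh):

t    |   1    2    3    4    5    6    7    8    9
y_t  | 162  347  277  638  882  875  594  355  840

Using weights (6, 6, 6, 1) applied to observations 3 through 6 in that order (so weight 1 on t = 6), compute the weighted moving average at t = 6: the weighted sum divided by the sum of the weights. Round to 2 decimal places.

613.53

Weighted sum: 6·277 + 6·638 + 6·882 + 1·875 = 1662 + 3828 + 5292 + 875 = 11657
Weight total: 6 + 6 + 6 + 1 = 19
WMA = 11657 / 19 = 613.53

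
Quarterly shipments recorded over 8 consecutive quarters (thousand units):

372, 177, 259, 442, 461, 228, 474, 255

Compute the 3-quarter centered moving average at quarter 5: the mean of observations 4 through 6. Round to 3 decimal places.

Sum of periods 4–6: 442 + 461 + 228 = 1131
Divide by 3: 1131 / 3 = 377.000

377.000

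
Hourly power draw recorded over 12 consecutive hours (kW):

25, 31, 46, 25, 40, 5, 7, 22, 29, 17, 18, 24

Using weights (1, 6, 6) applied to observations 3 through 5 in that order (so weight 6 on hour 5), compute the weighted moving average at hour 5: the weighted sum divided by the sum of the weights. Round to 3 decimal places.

33.538

Weighted sum: 1·46 + 6·25 + 6·40 = 46 + 150 + 240 = 436
Weight total: 1 + 6 + 6 = 13
WMA = 436 / 13 = 33.538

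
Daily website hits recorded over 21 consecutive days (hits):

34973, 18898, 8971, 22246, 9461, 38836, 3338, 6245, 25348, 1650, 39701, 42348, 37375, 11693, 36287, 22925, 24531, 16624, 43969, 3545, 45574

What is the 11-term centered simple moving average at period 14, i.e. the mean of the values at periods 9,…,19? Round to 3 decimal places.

27495.545

Sum of periods 9–19: 25348 + 1650 + 39701 + 42348 + 37375 + 11693 + 36287 + 22925 + 24531 + 16624 + 43969 = 302451
Divide by 11: 302451 / 11 = 27495.545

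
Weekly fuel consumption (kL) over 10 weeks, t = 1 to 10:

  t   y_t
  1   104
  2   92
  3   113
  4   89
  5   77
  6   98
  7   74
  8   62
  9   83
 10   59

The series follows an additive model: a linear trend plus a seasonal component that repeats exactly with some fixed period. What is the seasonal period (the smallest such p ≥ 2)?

3

First differences y_{t+1} − y_t: -12, 21, -24, -12, 21, -24, -12, 21, …
The difference pattern repeats every 3 terms and not for any smaller step, so p = 3.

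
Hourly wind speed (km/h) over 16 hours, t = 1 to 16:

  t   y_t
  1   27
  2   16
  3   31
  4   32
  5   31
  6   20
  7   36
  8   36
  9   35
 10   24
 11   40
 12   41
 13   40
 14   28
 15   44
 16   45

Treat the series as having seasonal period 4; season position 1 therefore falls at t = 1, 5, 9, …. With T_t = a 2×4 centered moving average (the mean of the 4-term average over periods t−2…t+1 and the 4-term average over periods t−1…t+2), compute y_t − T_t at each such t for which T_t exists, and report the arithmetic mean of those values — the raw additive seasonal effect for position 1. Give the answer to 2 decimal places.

Season position 1 occurs at t = 5, 9, 13 (where T_t is defined).
t=5: T_5 = 29.1250; y_5 − T_5 = 31 − 29.1250 = 1.8750
t=9: T_9 = 33.2500; y_9 − T_9 = 35 − 33.2500 = 1.7500
t=13: T_13 = 37.7500; y_13 − T_13 = 40 − 37.7500 = 2.2500
Mean deviation: (1.8750 + 1.7500 + 2.2500) / 3 = 1.96

1.96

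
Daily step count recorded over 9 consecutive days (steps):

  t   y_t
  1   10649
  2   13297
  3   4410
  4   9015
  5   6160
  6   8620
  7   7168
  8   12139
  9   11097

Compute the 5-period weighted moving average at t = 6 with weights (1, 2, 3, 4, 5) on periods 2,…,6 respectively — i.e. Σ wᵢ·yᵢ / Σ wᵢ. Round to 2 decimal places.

Weighted sum: 1·13297 + 2·4410 + 3·9015 + 4·6160 + 5·8620 = 13297 + 8820 + 27045 + 24640 + 43100 = 116902
Weight total: 1 + 2 + 3 + 4 + 5 = 15
WMA = 116902 / 15 = 7793.47

7793.47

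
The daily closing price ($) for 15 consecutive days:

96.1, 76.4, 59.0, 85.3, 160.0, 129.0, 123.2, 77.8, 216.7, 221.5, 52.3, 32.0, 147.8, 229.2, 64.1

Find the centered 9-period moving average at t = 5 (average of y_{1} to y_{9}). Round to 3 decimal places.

113.722

Sum of periods 1–9: 96.1 + 76.4 + 59.0 + 85.3 + 160.0 + 129.0 + 123.2 + 77.8 + 216.7 = 1023.5
Divide by 9: 1023.5 / 9 = 113.722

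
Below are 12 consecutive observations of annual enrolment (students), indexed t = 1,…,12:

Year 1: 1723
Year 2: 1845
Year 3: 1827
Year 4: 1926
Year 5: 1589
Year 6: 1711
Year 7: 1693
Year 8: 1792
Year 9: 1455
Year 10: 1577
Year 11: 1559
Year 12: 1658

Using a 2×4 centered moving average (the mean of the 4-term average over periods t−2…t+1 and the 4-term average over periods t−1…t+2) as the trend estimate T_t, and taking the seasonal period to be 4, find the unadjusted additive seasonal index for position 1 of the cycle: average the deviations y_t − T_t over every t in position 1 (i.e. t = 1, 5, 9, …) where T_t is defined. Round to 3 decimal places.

-157.500

Season position 1 occurs at t = 5, 9 (where T_t is defined).
t=5: T_5 = 1746.50000; y_5 − T_5 = 1589 − 1746.50000 = -157.50000
t=9: T_9 = 1612.50000; y_9 − T_9 = 1455 − 1612.50000 = -157.50000
Mean deviation: (-157.50000 + -157.50000) / 2 = -157.500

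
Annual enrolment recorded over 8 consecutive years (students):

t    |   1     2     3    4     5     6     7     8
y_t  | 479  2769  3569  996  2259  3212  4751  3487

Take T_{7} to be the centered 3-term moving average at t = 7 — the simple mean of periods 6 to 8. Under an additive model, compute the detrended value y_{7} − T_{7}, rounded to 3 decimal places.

934.333

Trend T_7 = (3212 + 4751 + 3487) / 3 = 11450/3 = 3816.66667
Detrended value: 4751 − 3816.66667 = 934.333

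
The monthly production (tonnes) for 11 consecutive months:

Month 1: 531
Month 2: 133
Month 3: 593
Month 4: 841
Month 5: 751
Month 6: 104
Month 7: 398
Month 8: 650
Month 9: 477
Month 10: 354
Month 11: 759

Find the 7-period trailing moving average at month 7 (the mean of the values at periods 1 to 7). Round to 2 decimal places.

478.71

Sum of periods 1–7: 531 + 133 + 593 + 841 + 751 + 104 + 398 = 3351
Divide by 7: 3351 / 7 = 478.71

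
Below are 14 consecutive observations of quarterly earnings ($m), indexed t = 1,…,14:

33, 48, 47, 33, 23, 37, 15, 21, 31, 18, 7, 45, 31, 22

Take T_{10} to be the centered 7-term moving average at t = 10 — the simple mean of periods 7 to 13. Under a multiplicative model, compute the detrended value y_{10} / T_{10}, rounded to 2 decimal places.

Trend T_10 = (15 + 21 + 31 + 18 + 7 + 45 + 31) / 7 = 168/7 = 24.0000
Ratio to trend: 18 / 24.0000 = 0.75

0.75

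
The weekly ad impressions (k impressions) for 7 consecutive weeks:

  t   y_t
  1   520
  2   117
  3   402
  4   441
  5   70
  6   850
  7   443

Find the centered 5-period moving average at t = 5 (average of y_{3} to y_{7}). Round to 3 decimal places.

441.200

Sum of periods 3–7: 402 + 441 + 70 + 850 + 443 = 2206
Divide by 5: 2206 / 5 = 441.200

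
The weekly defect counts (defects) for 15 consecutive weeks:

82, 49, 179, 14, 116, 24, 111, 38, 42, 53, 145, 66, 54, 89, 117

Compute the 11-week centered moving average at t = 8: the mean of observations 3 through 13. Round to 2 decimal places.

76.55

Sum of periods 3–13: 179 + 14 + 116 + 24 + 111 + 38 + 42 + 53 + 145 + 66 + 54 = 842
Divide by 11: 842 / 11 = 76.55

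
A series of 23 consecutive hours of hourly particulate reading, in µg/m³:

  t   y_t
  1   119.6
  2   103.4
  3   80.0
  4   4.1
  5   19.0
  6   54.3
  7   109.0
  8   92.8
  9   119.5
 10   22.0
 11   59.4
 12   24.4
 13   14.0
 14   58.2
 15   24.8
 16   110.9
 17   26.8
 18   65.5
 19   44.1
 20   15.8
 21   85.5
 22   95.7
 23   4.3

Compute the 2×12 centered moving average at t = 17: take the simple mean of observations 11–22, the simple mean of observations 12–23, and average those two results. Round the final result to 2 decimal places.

Sum over 11–22: 59.4 + 24.4 + 14.0 + 58.2 + 24.8 + 110.9 + 26.8 + 65.5 + 44.1 + 15.8 + 85.5 + 95.7 = 625.1
Sum over 12–23: 24.4 + 14.0 + 58.2 + 24.8 + 110.9 + 26.8 + 65.5 + 44.1 + 15.8 + 85.5 + 95.7 + 4.3 = 570.0
CMA at t=17 = (625.1 + 570.0) / (2·12) = 1195.1 / 24 = 49.80

49.80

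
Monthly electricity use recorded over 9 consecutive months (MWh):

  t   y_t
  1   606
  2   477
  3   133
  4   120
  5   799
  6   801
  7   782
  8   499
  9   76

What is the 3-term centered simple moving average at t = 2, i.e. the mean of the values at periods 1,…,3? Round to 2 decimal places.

Sum of periods 1–3: 606 + 477 + 133 = 1216
Divide by 3: 1216 / 3 = 405.33

405.33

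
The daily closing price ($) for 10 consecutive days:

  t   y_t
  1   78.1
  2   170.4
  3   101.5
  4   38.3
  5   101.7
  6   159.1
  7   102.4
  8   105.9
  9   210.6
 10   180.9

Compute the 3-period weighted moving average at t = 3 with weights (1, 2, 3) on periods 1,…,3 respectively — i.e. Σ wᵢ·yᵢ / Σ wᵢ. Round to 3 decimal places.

Weighted sum: 1·78.1 + 2·170.4 + 3·101.5 = 78.1 + 340.8 + 304.5 = 723.4
Weight total: 1 + 2 + 3 = 6
WMA = 723.4 / 6 = 120.567

120.567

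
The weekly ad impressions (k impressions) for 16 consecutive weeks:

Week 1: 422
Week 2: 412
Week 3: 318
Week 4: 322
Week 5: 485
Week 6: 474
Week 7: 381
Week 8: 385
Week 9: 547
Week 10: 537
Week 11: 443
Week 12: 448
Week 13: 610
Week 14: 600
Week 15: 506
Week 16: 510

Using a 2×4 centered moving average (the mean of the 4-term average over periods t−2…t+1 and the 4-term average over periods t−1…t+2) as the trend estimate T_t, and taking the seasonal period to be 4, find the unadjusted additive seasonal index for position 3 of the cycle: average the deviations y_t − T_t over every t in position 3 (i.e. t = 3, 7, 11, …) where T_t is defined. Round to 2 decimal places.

Season position 3 occurs at t = 3, 7, 11 (where T_t is defined).
t=3: T_3 = 376.3750; y_3 − T_3 = 318 − 376.3750 = -58.3750
t=7: T_7 = 439.0000; y_7 − T_7 = 381 − 439.0000 = -58.0000
t=11: T_11 = 501.6250; y_11 − T_11 = 443 − 501.6250 = -58.6250
Mean deviation: (-58.3750 + -58.0000 + -58.6250) / 3 = -58.33

-58.33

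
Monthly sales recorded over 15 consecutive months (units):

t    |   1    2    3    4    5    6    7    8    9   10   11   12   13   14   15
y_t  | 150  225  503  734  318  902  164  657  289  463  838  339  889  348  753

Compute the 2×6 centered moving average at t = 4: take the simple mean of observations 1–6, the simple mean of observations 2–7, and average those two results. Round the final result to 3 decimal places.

473.167

Sum over 1–6: 150 + 225 + 503 + 734 + 318 + 902 = 2832
Sum over 2–7: 225 + 503 + 734 + 318 + 902 + 164 = 2846
CMA at t=4 = (2832 + 2846) / (2·6) = 5678 / 12 = 473.167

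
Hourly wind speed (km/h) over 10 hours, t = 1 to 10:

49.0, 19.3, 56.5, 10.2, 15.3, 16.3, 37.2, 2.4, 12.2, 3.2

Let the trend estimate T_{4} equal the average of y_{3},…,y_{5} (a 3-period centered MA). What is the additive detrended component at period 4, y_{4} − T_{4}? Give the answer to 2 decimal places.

Trend T_4 = (56.5 + 10.2 + 15.3) / 3 = 82.0/3 = 27.3333
Detrended value: 10.2 − 27.3333 = -17.13

-17.13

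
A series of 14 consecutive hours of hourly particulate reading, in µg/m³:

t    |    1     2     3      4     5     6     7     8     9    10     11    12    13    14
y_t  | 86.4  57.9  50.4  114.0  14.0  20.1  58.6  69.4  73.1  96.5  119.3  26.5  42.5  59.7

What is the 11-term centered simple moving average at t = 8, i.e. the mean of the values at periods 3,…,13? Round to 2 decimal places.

62.22

Sum of periods 3–13: 50.4 + 114.0 + 14.0 + 20.1 + 58.6 + 69.4 + 73.1 + 96.5 + 119.3 + 26.5 + 42.5 = 684.4
Divide by 11: 684.4 / 11 = 62.22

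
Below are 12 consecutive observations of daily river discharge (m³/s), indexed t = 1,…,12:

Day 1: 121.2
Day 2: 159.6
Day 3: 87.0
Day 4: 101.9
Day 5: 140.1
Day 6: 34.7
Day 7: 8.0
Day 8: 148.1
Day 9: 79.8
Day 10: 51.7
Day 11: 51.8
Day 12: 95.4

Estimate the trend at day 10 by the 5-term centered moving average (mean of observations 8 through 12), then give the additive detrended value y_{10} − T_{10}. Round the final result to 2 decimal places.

Trend T_10 = (148.1 + 79.8 + 51.7 + 51.8 + 95.4) / 5 = 426.8/5 = 85.3600
Detrended value: 51.7 − 85.3600 = -33.66

-33.66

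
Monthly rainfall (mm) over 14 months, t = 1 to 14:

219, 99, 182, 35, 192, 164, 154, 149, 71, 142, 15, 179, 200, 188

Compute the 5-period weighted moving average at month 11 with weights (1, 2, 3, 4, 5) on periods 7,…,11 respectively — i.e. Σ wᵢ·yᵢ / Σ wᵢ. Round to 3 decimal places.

87.200

Weighted sum: 1·154 + 2·149 + 3·71 + 4·142 + 5·15 = 154 + 298 + 213 + 568 + 75 = 1308
Weight total: 1 + 2 + 3 + 4 + 5 = 15
WMA = 1308 / 15 = 87.200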